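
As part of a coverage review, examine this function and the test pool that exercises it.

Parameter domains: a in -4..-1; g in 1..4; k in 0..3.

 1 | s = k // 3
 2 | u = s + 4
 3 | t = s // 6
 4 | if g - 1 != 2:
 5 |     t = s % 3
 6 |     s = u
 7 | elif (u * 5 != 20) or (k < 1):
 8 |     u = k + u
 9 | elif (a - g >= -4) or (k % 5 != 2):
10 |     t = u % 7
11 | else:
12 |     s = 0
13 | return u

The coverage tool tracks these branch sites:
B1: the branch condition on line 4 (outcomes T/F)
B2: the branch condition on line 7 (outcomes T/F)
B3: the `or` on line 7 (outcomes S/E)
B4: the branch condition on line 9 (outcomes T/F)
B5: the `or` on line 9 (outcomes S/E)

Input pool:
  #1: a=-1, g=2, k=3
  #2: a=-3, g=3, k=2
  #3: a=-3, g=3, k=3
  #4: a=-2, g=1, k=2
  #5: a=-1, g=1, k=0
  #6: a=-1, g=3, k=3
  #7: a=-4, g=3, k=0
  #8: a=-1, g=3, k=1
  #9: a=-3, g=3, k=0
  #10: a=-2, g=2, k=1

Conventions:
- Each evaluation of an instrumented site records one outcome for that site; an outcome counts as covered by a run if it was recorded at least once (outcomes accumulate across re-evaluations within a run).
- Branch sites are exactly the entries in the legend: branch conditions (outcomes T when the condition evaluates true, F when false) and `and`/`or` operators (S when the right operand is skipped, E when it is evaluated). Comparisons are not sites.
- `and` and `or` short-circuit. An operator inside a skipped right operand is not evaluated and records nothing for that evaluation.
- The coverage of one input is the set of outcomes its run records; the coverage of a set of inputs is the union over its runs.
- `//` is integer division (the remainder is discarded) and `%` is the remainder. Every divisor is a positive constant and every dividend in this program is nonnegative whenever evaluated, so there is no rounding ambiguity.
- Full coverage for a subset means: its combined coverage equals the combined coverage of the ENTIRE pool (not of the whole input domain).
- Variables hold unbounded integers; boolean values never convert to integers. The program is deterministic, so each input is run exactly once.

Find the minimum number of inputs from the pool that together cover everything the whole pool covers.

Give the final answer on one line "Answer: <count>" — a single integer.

input #1 (a=-1, g=2, k=3): events B1->T; covers B1=T
input #2 (a=-3, g=3, k=2): events B1->F, B3->E, B2->F, B5->E, B4->F; covers B1=F, B2=F, B3=E, B4=F, B5=E
input #3 (a=-3, g=3, k=3): events B1->F, B3->S, B2->T; covers B1=F, B2=T, B3=S
input #4 (a=-2, g=1, k=2): events B1->T; covers B1=T
input #5 (a=-1, g=1, k=0): events B1->T; covers B1=T
input #6 (a=-1, g=3, k=3): events B1->F, B3->S, B2->T; covers B1=F, B2=T, B3=S
input #7 (a=-4, g=3, k=0): events B1->F, B3->E, B2->T; covers B1=F, B2=T, B3=E
input #8 (a=-1, g=3, k=1): events B1->F, B3->E, B2->F, B5->S, B4->T; covers B1=F, B2=F, B3=E, B4=T, B5=S
input #9 (a=-3, g=3, k=0): events B1->F, B3->E, B2->T; covers B1=F, B2=T, B3=E
input #10 (a=-2, g=2, k=1): events B1->T; covers B1=T
union over all inputs: B1=T, B1=F, B2=T, B2=F, B3=S, B3=E, B4=T, B4=F, B5=S, B5=E (10 outcomes)
every size-1 subset falls short of the 10 outcomes (best: 5/10)
every size-2 subset falls short of the 10 outcomes (best: 7/10)
every size-3 subset falls short of the 10 outcomes (best: 9/10)
the canonical winner is {1, 2, 3, 8}: size 4, full 10-outcome coverage, earliest index list among size-4 covers

Answer: 4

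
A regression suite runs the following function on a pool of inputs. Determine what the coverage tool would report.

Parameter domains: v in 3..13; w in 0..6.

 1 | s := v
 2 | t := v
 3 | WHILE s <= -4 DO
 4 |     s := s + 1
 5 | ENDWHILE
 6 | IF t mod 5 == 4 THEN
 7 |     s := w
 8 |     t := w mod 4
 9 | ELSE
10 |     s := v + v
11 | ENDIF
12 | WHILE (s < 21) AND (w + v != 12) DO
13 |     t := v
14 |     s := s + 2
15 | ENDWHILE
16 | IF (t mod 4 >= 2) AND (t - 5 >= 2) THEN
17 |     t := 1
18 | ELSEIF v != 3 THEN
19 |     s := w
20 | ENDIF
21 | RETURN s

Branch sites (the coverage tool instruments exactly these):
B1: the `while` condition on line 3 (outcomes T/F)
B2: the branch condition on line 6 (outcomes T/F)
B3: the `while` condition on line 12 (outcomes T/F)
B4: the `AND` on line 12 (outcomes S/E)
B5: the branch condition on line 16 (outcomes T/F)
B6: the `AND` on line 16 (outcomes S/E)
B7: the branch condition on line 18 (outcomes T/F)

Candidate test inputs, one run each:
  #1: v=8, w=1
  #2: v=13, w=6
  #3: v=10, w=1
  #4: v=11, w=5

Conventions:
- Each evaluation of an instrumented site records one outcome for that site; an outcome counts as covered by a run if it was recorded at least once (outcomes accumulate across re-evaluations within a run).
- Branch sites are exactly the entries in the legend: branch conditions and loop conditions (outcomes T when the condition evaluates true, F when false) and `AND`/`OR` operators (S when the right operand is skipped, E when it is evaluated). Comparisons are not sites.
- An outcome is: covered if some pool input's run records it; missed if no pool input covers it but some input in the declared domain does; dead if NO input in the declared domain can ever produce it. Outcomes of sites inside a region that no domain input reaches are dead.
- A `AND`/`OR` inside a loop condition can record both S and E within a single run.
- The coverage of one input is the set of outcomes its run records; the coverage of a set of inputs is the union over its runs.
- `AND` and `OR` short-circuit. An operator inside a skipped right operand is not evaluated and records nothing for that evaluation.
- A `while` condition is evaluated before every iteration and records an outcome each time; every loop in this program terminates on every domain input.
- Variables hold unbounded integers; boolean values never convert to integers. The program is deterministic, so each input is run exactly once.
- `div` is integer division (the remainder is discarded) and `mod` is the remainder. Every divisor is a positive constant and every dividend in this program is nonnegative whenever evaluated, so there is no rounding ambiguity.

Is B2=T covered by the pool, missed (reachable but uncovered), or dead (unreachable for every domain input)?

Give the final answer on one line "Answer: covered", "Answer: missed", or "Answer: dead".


no pool input records B2=T
but domain input (v=4, w=0) does record it -> reachable, so missed
Answer: missed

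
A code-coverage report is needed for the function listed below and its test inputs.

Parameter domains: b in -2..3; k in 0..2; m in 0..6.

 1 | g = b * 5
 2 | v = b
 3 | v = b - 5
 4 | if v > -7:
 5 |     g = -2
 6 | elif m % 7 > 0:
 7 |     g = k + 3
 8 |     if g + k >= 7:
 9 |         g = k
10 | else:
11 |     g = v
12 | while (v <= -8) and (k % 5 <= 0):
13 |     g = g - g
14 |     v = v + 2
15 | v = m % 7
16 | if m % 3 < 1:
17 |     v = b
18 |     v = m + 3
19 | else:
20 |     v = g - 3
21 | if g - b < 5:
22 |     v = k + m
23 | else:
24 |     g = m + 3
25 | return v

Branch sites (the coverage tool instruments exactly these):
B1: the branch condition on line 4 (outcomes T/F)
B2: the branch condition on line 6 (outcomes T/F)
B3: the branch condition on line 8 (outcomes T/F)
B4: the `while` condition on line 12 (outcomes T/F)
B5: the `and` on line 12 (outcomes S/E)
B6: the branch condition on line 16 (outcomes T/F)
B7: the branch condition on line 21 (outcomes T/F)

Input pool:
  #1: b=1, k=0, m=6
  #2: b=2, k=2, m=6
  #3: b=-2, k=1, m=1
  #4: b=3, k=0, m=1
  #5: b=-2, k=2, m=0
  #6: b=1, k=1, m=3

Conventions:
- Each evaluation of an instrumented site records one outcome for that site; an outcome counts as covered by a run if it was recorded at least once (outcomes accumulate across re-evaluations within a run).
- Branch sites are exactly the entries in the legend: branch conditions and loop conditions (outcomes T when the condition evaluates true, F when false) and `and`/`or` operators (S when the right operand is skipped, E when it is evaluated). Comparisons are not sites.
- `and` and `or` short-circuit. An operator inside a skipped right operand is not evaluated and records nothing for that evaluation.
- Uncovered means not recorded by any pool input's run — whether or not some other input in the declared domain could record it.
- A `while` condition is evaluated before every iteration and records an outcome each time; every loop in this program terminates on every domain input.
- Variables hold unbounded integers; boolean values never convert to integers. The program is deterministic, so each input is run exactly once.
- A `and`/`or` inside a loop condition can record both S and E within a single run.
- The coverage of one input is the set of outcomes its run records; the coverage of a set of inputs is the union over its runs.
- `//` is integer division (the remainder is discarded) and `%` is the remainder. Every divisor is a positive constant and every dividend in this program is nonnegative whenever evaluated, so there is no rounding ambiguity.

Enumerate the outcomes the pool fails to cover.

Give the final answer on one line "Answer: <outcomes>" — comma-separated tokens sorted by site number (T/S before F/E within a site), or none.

test 1 (b=1, k=0, m=6) fires B1->T, B5->S, B4->F, B6->T, B7->T; hits B1=T, B4=F, B5=S, B6=T, B7=T
test 2 (b=2, k=2, m=6) fires B1->T, B5->S, B4->F, B6->T, B7->T; hits B1=T, B4=F, B5=S, B6=T, B7=T
test 3 (b=-2, k=1, m=1) fires B1->F, B2->T, B3->F, B5->S, B4->F, B6->F, B7->F; hits B1=F, B2=T, B3=F, B4=F, B5=S, B6=F, B7=F
test 4 (b=3, k=0, m=1) fires B1->T, B5->S, B4->F, B6->F, B7->T; hits B1=T, B4=F, B5=S, B6=F, B7=T
test 5 (b=-2, k=2, m=0) fires B1->F, B2->F, B5->S, B4->F, B6->T, B7->T; hits B1=F, B2=F, B4=F, B5=S, B6=T, B7=T
test 6 (b=1, k=1, m=3) fires B1->T, B5->S, B4->F, B6->T, B7->T; hits B1=T, B4=F, B5=S, B6=T, B7=T
union over the pool: B1=T, B1=F, B2=T, B2=F, B3=F, B4=F, B5=S, B6=T, B6=F, B7=T, B7=F
uncovered (3 of 14): B3=T, B4=T, B5=E

Answer: B3=T, B4=T, B5=E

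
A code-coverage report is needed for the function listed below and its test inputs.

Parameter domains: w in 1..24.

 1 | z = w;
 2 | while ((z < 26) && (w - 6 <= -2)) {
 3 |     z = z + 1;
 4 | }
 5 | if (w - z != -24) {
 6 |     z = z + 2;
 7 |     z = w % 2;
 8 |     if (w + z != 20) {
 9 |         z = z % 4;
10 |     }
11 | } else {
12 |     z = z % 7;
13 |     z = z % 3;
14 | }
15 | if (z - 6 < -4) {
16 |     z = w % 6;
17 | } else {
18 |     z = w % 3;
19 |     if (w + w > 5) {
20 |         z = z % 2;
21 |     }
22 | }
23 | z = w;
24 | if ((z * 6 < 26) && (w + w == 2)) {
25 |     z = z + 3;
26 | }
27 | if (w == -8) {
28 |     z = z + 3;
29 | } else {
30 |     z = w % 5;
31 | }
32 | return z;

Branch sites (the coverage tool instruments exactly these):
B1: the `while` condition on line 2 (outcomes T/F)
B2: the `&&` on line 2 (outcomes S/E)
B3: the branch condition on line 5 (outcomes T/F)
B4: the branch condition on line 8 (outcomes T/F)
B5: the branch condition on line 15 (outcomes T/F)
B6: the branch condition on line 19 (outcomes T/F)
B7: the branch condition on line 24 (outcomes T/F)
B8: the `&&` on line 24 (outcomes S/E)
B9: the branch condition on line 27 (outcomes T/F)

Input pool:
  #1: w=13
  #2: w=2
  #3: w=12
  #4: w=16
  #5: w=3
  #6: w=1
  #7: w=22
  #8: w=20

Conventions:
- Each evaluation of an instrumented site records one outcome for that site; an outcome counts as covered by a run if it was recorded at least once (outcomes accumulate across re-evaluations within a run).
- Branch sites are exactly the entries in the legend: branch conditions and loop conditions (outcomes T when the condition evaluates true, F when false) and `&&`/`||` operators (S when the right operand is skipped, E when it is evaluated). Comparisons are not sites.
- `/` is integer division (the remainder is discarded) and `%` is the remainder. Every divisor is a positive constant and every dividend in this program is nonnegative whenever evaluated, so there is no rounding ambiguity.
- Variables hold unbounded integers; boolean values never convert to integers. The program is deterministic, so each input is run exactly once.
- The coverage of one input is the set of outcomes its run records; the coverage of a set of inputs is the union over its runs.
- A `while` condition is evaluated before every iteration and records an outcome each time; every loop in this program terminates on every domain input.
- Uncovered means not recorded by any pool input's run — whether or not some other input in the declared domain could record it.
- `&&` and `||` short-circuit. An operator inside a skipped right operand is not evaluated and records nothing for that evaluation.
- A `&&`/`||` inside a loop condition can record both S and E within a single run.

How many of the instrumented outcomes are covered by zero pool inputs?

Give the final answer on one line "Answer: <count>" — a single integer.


run #1 (w=13) records B1=F, B2=E, B3=T, B4=T, B5=T, B7=F, B8=S, B9=F
run #2 (w=2) records B1=T, B1=F, B2=S, B2=E, B3=F, B5=F, B6=F, B7=F, B8=E, B9=F
run #3 (w=12) records B1=F, B2=E, B3=T, B4=T, B5=T, B7=F, B8=S, B9=F
run #4 (w=16) records B1=F, B2=E, B3=T, B4=T, B5=T, B7=F, B8=S, B9=F
run #5 (w=3) records B1=T, B1=F, B2=S, B2=E, B3=T, B4=T, B5=T, B7=F, B8=E, B9=F
run #6 (w=1) records B1=T, B1=F, B2=S, B2=E, B3=T, B4=T, B5=T, B7=T, B8=E, B9=F
run #7 (w=22) records B1=F, B2=E, B3=T, B4=T, B5=T, B7=F, B8=S, B9=F
run #8 (w=20) records B1=F, B2=E, B3=T, B4=F, B5=T, B7=F, B8=S, B9=F
union over the pool: B1=T, B1=F, B2=S, B2=E, B3=T, B3=F, B4=T, B4=F, B5=T, B5=F, B6=F, B7=T, B7=F, B8=S, B8=E, B9=F
uncovered (2 of 18): B6=T, B9=T
Answer: 2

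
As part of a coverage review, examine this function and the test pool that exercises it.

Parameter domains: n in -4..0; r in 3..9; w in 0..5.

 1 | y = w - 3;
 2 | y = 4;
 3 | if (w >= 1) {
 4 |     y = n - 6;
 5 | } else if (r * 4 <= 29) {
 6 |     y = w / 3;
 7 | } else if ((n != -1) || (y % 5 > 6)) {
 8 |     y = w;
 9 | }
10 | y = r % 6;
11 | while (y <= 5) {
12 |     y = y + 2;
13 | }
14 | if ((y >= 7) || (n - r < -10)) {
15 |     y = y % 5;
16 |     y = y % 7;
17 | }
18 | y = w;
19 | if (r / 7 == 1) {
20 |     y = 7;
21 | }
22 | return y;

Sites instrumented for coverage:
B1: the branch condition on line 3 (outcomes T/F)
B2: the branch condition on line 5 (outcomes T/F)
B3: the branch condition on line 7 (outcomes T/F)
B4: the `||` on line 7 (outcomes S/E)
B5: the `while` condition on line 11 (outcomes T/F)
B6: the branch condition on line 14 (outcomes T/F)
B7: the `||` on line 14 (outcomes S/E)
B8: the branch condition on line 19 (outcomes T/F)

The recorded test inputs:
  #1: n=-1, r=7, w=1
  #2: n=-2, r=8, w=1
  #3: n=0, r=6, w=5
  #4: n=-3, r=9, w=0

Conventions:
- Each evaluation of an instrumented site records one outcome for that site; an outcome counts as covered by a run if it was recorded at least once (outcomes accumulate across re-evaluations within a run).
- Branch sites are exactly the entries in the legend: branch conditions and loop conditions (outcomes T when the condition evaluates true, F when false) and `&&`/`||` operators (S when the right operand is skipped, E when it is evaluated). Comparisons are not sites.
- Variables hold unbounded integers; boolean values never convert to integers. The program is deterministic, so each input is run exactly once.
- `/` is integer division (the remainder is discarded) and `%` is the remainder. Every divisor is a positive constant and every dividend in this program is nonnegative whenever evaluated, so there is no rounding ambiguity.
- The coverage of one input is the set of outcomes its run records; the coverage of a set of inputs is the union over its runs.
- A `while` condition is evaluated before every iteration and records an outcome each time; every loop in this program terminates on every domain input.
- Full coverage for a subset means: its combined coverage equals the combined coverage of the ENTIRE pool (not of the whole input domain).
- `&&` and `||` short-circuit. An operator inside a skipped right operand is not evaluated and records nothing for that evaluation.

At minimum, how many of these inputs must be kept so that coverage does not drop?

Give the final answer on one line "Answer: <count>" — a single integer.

input #1 (n=-1, r=7, w=1): events B1->T, B5->T, B5->T, B5->T, B5->F, B7->S, B6->T, B8->T; covers B1=T, B5=T, B5=F, B6=T, B7=S, B8=T
input #2 (n=-2, r=8, w=1): events B1->T, B5->T, B5->T, B5->F, B7->E, B6->F, B8->T; covers B1=T, B5=T, B5=F, B6=F, B7=E, B8=T
input #3 (n=0, r=6, w=5): events B1->T, B5->T, B5->T, B5->T, B5->F, B7->E, B6->F, B8->F; covers B1=T, B5=T, B5=F, B6=F, B7=E, B8=F
input #4 (n=-3, r=9, w=0): events B1->F, B2->F, B4->S, B3->T, B5->T, B5->T, B5->F, B7->S, B6->T, B8->T; covers B1=F, B2=F, B3=T, B4=S, B5=T, B5=F, B6=T, B7=S, B8=T
the full pool covers 13 outcomes: B1=T, B1=F, B2=F, B3=T, B4=S, B5=T, B5=F, B6=T, B6=F, B7=S, B7=E, B8=T, B8=F
checked all size-1 subsets: none covers 13 outcomes (max 9/13)
inputs {3, 4} (size 2) cover everything; no size-2 subset with a lexicographically smaller index list covers all 13

Answer: 2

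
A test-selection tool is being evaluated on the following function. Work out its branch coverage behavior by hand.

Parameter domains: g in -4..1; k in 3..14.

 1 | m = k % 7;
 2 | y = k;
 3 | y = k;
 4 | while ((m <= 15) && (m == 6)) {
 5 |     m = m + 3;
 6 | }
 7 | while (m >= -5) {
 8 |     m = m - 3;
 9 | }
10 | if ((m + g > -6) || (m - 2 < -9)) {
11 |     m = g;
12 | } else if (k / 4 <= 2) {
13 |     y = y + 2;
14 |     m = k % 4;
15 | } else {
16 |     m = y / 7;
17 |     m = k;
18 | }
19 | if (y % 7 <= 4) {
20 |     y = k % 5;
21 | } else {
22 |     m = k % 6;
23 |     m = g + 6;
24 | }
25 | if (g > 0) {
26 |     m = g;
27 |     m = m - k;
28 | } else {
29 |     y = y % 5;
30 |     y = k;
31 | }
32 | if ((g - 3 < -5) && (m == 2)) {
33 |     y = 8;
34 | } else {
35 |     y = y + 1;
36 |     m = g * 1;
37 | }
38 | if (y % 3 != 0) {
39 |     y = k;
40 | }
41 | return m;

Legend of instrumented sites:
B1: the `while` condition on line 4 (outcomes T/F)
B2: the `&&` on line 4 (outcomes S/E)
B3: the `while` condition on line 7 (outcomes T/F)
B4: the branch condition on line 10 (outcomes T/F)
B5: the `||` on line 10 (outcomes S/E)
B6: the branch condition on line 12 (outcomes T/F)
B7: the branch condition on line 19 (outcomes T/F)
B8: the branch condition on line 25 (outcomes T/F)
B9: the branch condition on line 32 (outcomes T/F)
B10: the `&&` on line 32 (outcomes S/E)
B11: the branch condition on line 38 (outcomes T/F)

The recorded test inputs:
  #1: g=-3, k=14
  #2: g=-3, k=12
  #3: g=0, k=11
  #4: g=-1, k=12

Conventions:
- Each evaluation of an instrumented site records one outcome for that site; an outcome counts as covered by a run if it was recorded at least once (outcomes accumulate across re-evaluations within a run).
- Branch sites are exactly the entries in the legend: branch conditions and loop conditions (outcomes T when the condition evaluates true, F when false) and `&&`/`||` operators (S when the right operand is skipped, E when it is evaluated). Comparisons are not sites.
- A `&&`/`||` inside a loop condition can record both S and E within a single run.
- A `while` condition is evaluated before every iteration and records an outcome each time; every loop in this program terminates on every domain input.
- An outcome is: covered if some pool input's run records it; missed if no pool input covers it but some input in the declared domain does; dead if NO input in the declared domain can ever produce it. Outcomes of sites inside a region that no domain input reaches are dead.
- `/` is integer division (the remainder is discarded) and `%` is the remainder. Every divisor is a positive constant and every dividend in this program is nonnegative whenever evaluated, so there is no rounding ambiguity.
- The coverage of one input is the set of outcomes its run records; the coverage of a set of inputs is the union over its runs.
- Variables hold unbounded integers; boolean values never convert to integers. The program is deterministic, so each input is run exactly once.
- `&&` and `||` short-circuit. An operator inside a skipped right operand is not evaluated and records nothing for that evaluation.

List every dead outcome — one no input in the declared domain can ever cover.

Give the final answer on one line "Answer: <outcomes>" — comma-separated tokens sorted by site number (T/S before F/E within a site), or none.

exhaustive pass over the 72-input domain:
  B2=S: zero occurrences over every domain input -> dead
  reachable outcomes have witnesses, e.g. B1=T (e.g. g=-4, k=6), B1=F (e.g. g=-4, k=3), B2=E (e.g. g=-4, k=3), B3=T (e.g. g=-4, k=3)

Answer: B2=S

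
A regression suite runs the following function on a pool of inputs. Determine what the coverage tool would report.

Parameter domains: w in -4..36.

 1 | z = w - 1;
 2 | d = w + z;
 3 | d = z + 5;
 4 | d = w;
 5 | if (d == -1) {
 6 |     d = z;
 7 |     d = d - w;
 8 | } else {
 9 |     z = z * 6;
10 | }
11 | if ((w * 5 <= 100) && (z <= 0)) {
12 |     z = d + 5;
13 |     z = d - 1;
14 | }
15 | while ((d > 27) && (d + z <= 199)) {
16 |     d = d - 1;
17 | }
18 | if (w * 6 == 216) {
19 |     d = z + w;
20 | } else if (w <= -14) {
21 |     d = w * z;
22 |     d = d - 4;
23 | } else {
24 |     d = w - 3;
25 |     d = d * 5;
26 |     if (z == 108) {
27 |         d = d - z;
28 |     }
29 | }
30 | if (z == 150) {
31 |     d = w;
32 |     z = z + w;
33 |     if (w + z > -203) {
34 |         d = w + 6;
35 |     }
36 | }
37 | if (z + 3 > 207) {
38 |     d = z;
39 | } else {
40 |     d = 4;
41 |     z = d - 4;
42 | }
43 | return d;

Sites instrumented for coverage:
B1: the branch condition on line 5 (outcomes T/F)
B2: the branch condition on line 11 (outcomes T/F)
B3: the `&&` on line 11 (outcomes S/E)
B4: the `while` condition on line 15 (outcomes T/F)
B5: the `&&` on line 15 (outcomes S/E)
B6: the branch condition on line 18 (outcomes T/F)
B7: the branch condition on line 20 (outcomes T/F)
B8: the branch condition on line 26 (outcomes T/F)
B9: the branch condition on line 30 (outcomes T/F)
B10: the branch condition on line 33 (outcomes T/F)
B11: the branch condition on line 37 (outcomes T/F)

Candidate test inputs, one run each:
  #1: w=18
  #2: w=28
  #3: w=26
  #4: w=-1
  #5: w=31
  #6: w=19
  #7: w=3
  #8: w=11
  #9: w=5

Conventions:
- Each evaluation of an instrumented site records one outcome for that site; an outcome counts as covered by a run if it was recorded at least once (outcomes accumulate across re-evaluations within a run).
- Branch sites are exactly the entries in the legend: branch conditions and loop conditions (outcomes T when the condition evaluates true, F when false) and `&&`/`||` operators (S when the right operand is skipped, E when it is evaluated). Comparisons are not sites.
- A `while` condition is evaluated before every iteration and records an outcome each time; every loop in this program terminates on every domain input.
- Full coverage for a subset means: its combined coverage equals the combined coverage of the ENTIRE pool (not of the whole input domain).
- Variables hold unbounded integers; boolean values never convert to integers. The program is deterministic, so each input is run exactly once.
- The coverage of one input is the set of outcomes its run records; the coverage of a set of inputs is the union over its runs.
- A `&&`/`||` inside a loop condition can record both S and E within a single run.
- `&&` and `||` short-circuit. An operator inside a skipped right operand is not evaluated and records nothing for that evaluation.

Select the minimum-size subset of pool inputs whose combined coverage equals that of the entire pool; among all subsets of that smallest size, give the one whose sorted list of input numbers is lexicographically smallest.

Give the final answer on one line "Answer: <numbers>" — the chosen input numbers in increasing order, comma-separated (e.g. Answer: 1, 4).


test 1 (w=18) fires B1->F, B3->E, B2->F, B5->S, B4->F, B6->F, B7->F, B8->F, B9->F, B11->F; hits B1=F, B2=F, B3=E, B4=F, B5=S, B6=F, B7=F, B8=F, B9=F, B11=F
test 2 (w=28) fires B1->F, B3->S, B2->F, B5->E, B4->T, B5->S, B4->F, B6->F, B7->F, B8->F, B9->F, B11->F; hits B1=F, B2=F, B3=S, B4=T, B4=F, B5=S, B5=E, B6=F, B7=F, B8=F, B9=F, B11=F
test 3 (w=26) fires B1->F, B3->S, B2->F, B5->S, B4->F, B6->F, B7->F, B8->F, B9->T, B10->T, B11->F; hits B1=F, B2=F, B3=S, B4=F, B5=S, B6=F, B7=F, B8=F, B9=T, B10=T, B11=F
test 4 (w=-1) fires B1->T, B3->E, B2->T, B5->S, B4->F, B6->F, B7->F, B8->F, B9->F, B11->F; hits B1=T, B2=T, B3=E, B4=F, B5=S, B6=F, B7=F, B8=F, B9=F, B11=F
test 5 (w=31) fires B1->F, B3->S, B2->F, B5->E, B4->F, B6->F, B7->F, B8->F, B9->F, B11->F; hits B1=F, B2=F, B3=S, B4=F, B5=E, B6=F, B7=F, B8=F, B9=F, B11=F
test 6 (w=19) fires B1->F, B3->E, B2->F, B5->S, B4->F, B6->F, B7->F, B8->T, B9->F, B11->F; hits B1=F, B2=F, B3=E, B4=F, B5=S, B6=F, B7=F, B8=T, B9=F, B11=F
test 7 (w=3) fires B1->F, B3->E, B2->F, B5->S, B4->F, B6->F, B7->F, B8->F, B9->F, B11->F; hits B1=F, B2=F, B3=E, B4=F, B5=S, B6=F, B7=F, B8=F, B9=F, B11=F
test 8 (w=11) fires B1->F, B3->E, B2->F, B5->S, B4->F, B6->F, B7->F, B8->F, B9->F, B11->F; hits B1=F, B2=F, B3=E, B4=F, B5=S, B6=F, B7=F, B8=F, B9=F, B11=F
test 9 (w=5) fires B1->F, B3->E, B2->F, B5->S, B4->F, B6->F, B7->F, B8->F, B9->F, B11->F; hits B1=F, B2=F, B3=E, B4=F, B5=S, B6=F, B7=F, B8=F, B9=F, B11=F
union over all inputs: B1=T, B1=F, B2=T, B2=F, B3=S, B3=E, B4=T, B4=F, B5=S, B5=E, B6=F, B7=F, B8=T, B8=F, B9=T, B9=F, B10=T, B11=F (18 outcomes)
checked all size-1 subsets: none covers 18 outcomes (max 12/18)
checked all size-2 subsets: none covers 18 outcomes (max 15/18)
checked all size-3 subsets: none covers 18 outcomes (max 17/18)
inputs {2, 3, 4, 6} (size 4) cover everything; no size-4 subset with a lexicographically smaller index list covers all 18
Answer: 2, 3, 4, 6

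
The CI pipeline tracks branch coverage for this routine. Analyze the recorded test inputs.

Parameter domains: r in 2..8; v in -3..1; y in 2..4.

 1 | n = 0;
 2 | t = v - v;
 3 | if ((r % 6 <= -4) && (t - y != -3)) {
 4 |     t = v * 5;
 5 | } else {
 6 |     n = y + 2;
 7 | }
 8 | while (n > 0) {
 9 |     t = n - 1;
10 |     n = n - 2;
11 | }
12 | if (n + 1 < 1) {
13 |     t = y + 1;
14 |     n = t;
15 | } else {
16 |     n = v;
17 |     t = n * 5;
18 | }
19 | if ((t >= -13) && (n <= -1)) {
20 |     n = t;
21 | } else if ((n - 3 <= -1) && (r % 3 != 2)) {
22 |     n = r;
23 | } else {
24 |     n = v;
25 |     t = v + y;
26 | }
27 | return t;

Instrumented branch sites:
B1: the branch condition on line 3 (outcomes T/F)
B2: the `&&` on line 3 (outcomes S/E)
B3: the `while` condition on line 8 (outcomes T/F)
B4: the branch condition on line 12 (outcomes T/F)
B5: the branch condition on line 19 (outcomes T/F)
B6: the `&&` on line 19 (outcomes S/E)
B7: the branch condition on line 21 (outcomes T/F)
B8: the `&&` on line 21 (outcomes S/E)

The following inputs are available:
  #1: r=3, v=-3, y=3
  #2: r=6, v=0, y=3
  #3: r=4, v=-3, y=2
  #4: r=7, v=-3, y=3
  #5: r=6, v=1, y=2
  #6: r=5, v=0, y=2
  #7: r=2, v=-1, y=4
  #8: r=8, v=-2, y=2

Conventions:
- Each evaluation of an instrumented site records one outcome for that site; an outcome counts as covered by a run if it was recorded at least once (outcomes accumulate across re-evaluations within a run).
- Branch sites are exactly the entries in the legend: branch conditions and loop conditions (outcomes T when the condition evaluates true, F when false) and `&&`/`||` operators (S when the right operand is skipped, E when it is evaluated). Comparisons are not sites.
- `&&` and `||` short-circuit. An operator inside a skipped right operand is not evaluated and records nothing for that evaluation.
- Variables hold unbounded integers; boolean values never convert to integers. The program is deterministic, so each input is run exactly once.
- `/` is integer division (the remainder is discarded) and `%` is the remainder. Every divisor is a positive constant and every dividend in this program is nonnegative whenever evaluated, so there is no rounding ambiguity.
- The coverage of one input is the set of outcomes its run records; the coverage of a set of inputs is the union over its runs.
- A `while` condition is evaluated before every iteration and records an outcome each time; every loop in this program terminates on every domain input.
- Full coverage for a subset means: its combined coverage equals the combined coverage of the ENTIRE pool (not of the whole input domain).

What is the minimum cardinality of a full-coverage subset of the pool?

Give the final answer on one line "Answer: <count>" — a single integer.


run #1 (r=3, v=-3, y=3) runs B2->S, B1->F, B3->T, B3->T, B3->T, B3->F, B4->T, B6->E, B5->F, B8->S, B7->F; records B1=F, B2=S, B3=T, B3=F, B4=T, B5=F, B6=E, B7=F, B8=S
run #2 (r=6, v=0, y=3) runs B2->S, B1->F, B3->T, B3->T, B3->T, B3->F, B4->T, B6->E, B5->F, B8->S, B7->F; records B1=F, B2=S, B3=T, B3=F, B4=T, B5=F, B6=E, B7=F, B8=S
run #3 (r=4, v=-3, y=2) runs B2->S, B1->F, B3->T, B3->T, B3->F, B4->F, B6->S, B5->F, B8->E, B7->T; records B1=F, B2=S, B3=T, B3=F, B4=F, B5=F, B6=S, B7=T, B8=E
run #4 (r=7, v=-3, y=3) runs B2->S, B1->F, B3->T, B3->T, B3->T, B3->F, B4->T, B6->E, B5->F, B8->S, B7->F; records B1=F, B2=S, B3=T, B3=F, B4=T, B5=F, B6=E, B7=F, B8=S
run #5 (r=6, v=1, y=2) runs B2->S, B1->F, B3->T, B3->T, B3->F, B4->F, B6->E, B5->F, B8->E, B7->T; records B1=F, B2=S, B3=T, B3=F, B4=F, B5=F, B6=E, B7=T, B8=E
run #6 (r=5, v=0, y=2) runs B2->S, B1->F, B3->T, B3->T, B3->F, B4->F, B6->E, B5->F, B8->E, B7->F; records B1=F, B2=S, B3=T, B3=F, B4=F, B5=F, B6=E, B7=F, B8=E
run #7 (r=2, v=-1, y=4) runs B2->S, B1->F, B3->T, B3->T, B3->T, B3->F, B4->F, B6->E, B5->T; records B1=F, B2=S, B3=T, B3=F, B4=F, B5=T, B6=E
run #8 (r=8, v=-2, y=2) runs B2->S, B1->F, B3->T, B3->T, B3->F, B4->F, B6->E, B5->T; records B1=F, B2=S, B3=T, B3=F, B4=F, B5=T, B6=E
pool-wide coverage (14 outcomes): B1=F, B2=S, B3=T, B3=F, B4=T, B4=F, B5=T, B5=F, B6=S, B6=E, B7=T, B7=F, B8=S, B8=E
size 1 is not enough: best union over all size-1 subsets is 9/14
size 2 is not enough: best union over all size-2 subsets is 13/14
the canonical winner is {1, 3, 7}: size 3, full 14-outcome coverage, earliest index list among size-3 covers
Answer: 3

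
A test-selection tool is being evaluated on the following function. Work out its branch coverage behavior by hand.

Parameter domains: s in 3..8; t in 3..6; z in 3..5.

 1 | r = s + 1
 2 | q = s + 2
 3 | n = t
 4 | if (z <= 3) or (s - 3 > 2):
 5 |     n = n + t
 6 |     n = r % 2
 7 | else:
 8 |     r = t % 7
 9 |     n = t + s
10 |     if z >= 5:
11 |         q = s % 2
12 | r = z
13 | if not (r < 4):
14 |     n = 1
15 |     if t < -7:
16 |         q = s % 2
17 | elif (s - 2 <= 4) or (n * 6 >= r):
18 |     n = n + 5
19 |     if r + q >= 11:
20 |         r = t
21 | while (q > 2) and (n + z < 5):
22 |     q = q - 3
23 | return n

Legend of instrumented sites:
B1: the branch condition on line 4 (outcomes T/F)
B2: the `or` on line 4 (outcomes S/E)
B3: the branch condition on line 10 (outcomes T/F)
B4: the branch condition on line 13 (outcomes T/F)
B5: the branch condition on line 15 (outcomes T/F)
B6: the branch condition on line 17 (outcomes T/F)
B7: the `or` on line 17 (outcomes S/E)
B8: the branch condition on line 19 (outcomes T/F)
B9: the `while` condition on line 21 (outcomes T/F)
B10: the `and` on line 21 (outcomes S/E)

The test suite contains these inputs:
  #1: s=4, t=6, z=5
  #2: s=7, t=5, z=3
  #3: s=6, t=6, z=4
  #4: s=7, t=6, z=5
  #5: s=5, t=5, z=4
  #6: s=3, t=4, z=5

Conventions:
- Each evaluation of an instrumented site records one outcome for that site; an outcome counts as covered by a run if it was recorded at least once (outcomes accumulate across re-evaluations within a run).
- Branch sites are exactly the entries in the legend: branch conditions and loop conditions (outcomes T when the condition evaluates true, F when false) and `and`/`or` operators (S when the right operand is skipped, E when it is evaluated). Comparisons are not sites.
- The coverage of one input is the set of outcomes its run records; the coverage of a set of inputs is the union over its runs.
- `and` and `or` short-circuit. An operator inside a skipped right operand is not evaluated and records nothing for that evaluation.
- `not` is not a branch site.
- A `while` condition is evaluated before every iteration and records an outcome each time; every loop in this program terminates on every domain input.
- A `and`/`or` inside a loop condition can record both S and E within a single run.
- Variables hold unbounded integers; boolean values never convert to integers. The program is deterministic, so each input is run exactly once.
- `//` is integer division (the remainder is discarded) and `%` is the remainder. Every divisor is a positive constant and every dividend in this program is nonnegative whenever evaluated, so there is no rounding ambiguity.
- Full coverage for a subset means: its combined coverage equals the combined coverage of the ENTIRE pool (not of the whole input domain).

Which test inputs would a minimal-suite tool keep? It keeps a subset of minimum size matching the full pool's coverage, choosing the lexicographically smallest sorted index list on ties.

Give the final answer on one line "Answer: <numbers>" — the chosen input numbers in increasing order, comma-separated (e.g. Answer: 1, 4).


run #1 (s=4, t=6, z=5) records B1=F, B2=E, B3=T, B4=T, B5=F, B9=F, B10=S
run #2 (s=7, t=5, z=3) records B1=T, B2=S, B4=F, B6=F, B7=E, B9=T, B9=F, B10=S, B10=E
run #3 (s=6, t=6, z=4) records B1=T, B2=E, B4=T, B5=F, B9=F, B10=E
run #4 (s=7, t=6, z=5) records B1=T, B2=E, B4=T, B5=F, B9=F, B10=E
run #5 (s=5, t=5, z=4) records B1=F, B2=E, B3=F, B4=T, B5=F, B9=F, B10=E
run #6 (s=3, t=4, z=5) records B1=F, B2=E, B3=T, B4=T, B5=F, B9=F, B10=S
pool-wide coverage (15 outcomes): B1=T, B1=F, B2=S, B2=E, B3=T, B3=F, B4=T, B4=F, B5=F, B6=F, B7=E, B9=T, B9=F, B10=S, B10=E
checked all size-1 subsets: none covers 15 outcomes (max 9/15)
checked all size-2 subsets: none covers 15 outcomes (max 14/15)
the canonical winner is {1, 2, 5}: size 3, full 15-outcome coverage, earliest index list among size-3 covers
Answer: 1, 2, 5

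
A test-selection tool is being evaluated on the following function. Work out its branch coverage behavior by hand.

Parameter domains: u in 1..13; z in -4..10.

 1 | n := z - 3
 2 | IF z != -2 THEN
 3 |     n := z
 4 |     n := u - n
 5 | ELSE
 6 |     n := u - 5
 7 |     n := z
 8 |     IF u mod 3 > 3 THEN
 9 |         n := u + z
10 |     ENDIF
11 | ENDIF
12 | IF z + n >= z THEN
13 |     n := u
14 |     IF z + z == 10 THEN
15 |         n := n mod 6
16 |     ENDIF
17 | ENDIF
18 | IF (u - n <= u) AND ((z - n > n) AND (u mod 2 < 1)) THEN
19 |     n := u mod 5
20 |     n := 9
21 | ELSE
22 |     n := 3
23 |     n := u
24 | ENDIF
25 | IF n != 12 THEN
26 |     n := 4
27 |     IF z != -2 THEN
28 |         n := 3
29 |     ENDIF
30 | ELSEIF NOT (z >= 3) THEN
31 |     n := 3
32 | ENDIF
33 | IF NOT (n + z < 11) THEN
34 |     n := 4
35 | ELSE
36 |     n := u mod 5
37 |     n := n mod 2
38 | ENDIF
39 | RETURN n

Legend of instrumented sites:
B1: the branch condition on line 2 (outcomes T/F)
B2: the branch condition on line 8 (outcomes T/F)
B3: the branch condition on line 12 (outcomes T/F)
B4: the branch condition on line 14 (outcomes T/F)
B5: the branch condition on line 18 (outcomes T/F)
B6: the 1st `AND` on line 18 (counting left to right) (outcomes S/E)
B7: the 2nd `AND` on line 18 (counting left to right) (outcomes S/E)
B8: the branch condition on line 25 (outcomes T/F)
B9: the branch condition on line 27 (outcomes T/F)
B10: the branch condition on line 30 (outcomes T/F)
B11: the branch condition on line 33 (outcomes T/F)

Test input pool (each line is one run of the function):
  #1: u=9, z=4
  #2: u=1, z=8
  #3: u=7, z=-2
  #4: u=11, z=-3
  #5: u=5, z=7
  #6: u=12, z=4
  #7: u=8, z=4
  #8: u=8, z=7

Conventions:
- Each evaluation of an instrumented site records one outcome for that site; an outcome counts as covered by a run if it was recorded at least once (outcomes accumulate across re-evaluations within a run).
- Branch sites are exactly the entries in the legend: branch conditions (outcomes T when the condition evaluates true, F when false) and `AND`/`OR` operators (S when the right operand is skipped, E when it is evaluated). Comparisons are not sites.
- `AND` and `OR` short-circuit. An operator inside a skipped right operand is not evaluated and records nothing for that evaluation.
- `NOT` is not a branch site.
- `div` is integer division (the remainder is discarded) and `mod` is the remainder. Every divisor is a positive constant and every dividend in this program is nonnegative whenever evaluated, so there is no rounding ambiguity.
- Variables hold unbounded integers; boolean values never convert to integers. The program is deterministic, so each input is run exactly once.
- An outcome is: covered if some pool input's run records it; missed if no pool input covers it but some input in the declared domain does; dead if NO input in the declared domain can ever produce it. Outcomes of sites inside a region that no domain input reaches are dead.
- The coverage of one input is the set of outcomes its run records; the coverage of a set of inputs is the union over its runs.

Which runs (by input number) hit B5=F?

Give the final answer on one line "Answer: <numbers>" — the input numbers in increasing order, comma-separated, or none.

input #1 (u=9, z=4): records B5=F
input #2 (u=1, z=8): records B5=F
input #3 (u=7, z=-2): records B5=F
input #4 (u=11, z=-3): records B5=F
input #5 (u=5, z=7): records B5=F
input #6 (u=12, z=4): records B5=F
input #7 (u=8, z=4): records B5=F
input #8 (u=8, z=7): records B5=F

Answer: 1, 2, 3, 4, 5, 6, 7, 8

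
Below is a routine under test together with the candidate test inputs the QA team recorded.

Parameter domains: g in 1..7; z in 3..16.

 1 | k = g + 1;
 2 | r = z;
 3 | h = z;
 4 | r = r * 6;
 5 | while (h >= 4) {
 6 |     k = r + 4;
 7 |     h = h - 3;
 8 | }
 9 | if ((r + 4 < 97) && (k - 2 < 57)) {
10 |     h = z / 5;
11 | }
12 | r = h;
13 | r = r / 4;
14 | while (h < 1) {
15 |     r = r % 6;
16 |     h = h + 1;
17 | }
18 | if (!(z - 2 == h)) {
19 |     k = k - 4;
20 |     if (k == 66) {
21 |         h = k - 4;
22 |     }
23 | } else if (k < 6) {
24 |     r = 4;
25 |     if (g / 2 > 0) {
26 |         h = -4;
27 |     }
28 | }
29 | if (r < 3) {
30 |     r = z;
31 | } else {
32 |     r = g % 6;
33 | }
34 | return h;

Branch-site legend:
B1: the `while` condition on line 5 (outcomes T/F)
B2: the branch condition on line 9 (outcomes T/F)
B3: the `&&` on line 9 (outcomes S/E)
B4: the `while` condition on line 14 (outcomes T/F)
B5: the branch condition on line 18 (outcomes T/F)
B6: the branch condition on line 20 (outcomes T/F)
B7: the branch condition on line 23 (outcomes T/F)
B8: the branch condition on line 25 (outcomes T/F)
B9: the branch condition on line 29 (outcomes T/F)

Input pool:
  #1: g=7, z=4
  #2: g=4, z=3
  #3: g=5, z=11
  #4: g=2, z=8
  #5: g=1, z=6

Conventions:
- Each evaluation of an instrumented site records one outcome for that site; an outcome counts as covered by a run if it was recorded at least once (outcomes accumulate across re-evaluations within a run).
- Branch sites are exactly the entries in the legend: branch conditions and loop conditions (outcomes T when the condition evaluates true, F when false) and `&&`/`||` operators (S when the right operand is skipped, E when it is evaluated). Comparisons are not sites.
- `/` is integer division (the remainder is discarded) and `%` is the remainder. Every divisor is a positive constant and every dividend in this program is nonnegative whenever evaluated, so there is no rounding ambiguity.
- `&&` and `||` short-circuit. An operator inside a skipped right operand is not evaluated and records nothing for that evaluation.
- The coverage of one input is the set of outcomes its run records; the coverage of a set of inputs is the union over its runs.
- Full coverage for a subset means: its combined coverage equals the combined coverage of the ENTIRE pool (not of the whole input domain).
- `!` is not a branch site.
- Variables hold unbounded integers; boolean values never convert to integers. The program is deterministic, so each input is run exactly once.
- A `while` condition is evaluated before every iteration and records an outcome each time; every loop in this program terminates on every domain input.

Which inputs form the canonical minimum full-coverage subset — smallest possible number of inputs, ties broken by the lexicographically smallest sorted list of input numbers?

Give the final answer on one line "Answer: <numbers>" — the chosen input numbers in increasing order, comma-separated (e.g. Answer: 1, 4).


input #1 (g=7, z=4): events B1->T, B1->F, B3->E, B2->T, B4->T, B4->F, B5->T, B6->F, B9->T; covers B1=T, B1=F, B2=T, B3=E, B4=T, B4=F, B5=T, B6=F, B9=T
input #2 (g=4, z=3): events B1->F, B3->E, B2->T, B4->T, B4->F, B5->F, B7->T, B8->T, B9->F; covers B1=F, B2=T, B3=E, B4=T, B4=F, B5=F, B7=T, B8=T, B9=F
input #3 (g=5, z=11): events B1->T, B1->T, B1->T, B1->F, B3->E, B2->F, B4->F, B5->T, B6->T, B9->T; covers B1=T, B1=F, B2=F, B3=E, B4=F, B5=T, B6=T, B9=T
input #4 (g=2, z=8): events B1->T, B1->T, B1->F, B3->E, B2->T, B4->F, B5->T, B6->F, B9->T; covers B1=T, B1=F, B2=T, B3=E, B4=F, B5=T, B6=F, B9=T
input #5 (g=1, z=6): events B1->T, B1->F, B3->E, B2->T, B4->F, B5->T, B6->F, B9->T; covers B1=T, B1=F, B2=T, B3=E, B4=F, B5=T, B6=F, B9=T
pool-wide coverage (15 outcomes): B1=T, B1=F, B2=T, B2=F, B3=E, B4=T, B4=F, B5=T, B5=F, B6=T, B6=F, B7=T, B8=T, B9=T, B9=F
size 1 is not enough: best union over all size-1 subsets is 9/15
size 2 is not enough: best union over all size-2 subsets is 14/15
the canonical winner is {1, 2, 3}: size 3, full 15-outcome coverage, earliest index list among size-3 covers
Answer: 1, 2, 3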